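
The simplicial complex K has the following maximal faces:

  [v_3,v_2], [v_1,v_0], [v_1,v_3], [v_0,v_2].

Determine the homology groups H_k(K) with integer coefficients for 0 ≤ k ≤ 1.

Fix the vertex order v_0 < v_1 < v_2 < v_3 and write every simplex with vertices in increasing order. Then dim K = 1 and the simplices of K are:

  0-simplices (4): [v_0], [v_1], [v_2], [v_3]
  1-simplices (4): [v_0,v_1], [v_0,v_2], [v_1,v_3], [v_2,v_3]

giving chain groups C_0 ≅ Z^4, C_1 ≅ Z^4.

∂_1: C_1 → C_0 maps an edge to its endpoints' difference, ∂[p,q] = q − p.
This gives a 4×4 integer matrix of rank 3; reducing to Smith normal form yields diagonal entries (1,1,1).

Now H_k = ker ∂_k / im ∂_{k+1}, so:

  H_0: rank C_0 − rank ∂_1 = 4 − 3 = 1, and the invariant factors of ∂_1 are all 1, so H_0 ≅ Z.
  H_1: rank ker ∂_1 − rank ∂_2 = (4 − 3) − 0 = 1, and there is no ∂_2, so H_1 ≅ Z.

H_0 = Z,  H_1 = Z.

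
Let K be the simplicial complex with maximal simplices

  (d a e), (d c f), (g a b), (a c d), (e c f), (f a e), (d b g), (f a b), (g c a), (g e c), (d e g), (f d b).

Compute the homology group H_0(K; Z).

H_0 ≅ Z.

Order the vertices as a < b < c < d < e < f < g. Listing each simplex with vertices in this order, K has dimension 2 with simplices:

  0-simplices (7): a, b, c, d, e, f, g
  1-simplices (18): ab, ac, ad, ae, af, ag, bd, bf, bg, cd, ce, cf, cg, de, df, dg, ef, eg
  2-simplices (12): abf, abg, acd, acg, ade, aef, bdf, bdg, cdf, cef, ceg, deg

Hence C_0 ≅ Z^7, C_1 ≅ Z^18, C_2 ≅ Z^12.

The boundary map ∂_1: C_1 → C_0 sends each edge [p,q] (with p < q) to q − p.
The resulting 7×18 matrix has rank 6, and its Smith normal form has invariant factors (1,1,1,1,1,1).

∂_2: C_2 → C_1 sends each 2-simplex [p,q,r] to [q,r] − [p,r] + [p,q]. For instance
  ∂ceg = eg − cg + ce,
  ∂acg = cg − ag + ac.
This gives a 18×12 integer matrix of rank 12; reducing to Smith normal form yields diagonal entries (1,1,1,1,1,1,1,1,1,1,1,2).

Now H_k = ker ∂_k / im ∂_{k+1}, so:

  H_0: rank C_0 − rank ∂_1 = 7 − 6 = 1, and the invariant factors of ∂_1 are all 1, so H_0 = Z.

(K is a triangulation of the real projective plane RP^2.)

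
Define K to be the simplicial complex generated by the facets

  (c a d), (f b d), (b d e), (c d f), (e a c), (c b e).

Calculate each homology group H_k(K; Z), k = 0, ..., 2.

Order the vertices as a < b < c < d < e < f. Listing each simplex with vertices in this order, K has dimension 2 with simplices:

  0-simplices (6): a, b, c, d, e, f
  1-simplices (12): ac, ad, ae, bc, bd, be, bf, cd, ce, cf, de, df
  2-simplices (6): acd, ace, bce, bde, bdf, cdf

so the chain groups are C_0 ≅ Z^6, C_1 ≅ Z^12, C_2 ≅ Z^6.

∂_1: C_1 → C_0 maps an edge to its endpoints' difference, ∂[p,q] = q − p. For instance
  ∂bd = d − b.
As a 6×12 matrix over Z this has rank 5, with invariant factors (1,1,1,1,1).

∂_2: C_2 → C_1 sends each 2-simplex [p,q,r] to [q,r] − [p,r] + [p,q]. For instance
  ∂bdf = df − bf + bd,
  ∂cdf = df − cf + cd.
The 12×6 boundary matrix has rank 6 and Smith normal form diag(1,1,1,1,1,1).

Computing H_k = (kernel of ∂_k) / (image of ∂_{k+1}):

  H_0: rank C_0 − rank ∂_1 = 6 − 5 = 1, and the invariant factors of ∂_1 are all 1, so H_0 ≅ Z.
  H_1: rank ker ∂_1 − rank ∂_2 = (12 − 5) − 6 = 1, and the invariant factors of ∂_2 are all 1, so H_1 ≅ Z.
  H_2: rank ker ∂_2 − rank ∂_3 = (6 − 6) − 0 = 0, and there is no ∂_3, so H_2 ≅ 0.

As a check, the Euler characteristic is 6 − 12 + 6 = 0, which agrees with 1 − 1 + 0 = 0.

H_0 ≅ Z,  H_1 ≅ Z,  H_2 = 0.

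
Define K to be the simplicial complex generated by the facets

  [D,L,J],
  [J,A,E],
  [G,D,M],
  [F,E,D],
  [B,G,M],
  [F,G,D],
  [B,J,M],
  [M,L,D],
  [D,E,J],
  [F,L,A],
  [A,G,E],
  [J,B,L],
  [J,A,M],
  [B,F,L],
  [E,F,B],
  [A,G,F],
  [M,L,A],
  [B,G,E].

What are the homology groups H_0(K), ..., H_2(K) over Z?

Take the total order A < B < D < E < F < G < J < L < M on the vertex set. Then K (dimension 2) consists of the simplices:

  0-simplices (9): A, B, D, E, F, G, J, L, M
  1-simplices (27): AE, AF, AG, AJ, AL, AM, BE, BF, BG, BJ, BL, BM, DE, DF, DG, DJ, DL, DM, EF, EG, EJ, FG, FL, GM, JL, JM, LM
  2-simplices (18): AEG, AEJ, AFG, AFL, AJM, ALM, BEF, BEG, BFL, BGM, BJL, BJM, DEF, DEJ, DFG, DGM, DJL, DLM

giving chain groups C_0 ≅ Z^9, C_1 ≅ Z^27, C_2 ≅ Z^18.

The boundary map ∂_1: C_1 → C_0 is given by ∂[p,q] = [q] − [p]. For instance
  ∂AE = E − A.
The resulting 9×27 matrix has rank 8, and its Smith normal form has invariant factors (1,1,1,1,1,1,1,1).

Boundary ∂_2: C_2 → C_1 sends each 2-simplex [p,q,r] to [q,r] − [p,r] + [p,q]. For instance
  ∂BEF = EF − BF + BE,
  ∂AJM = JM − AM + AJ.
The 27×18 boundary matrix has rank 18 and Smith normal form diag(1,1,1,1,1,1,1,1,1,1,1,1,1,1,1,1,1,2).

Reading off H_k = ker ∂_k / im ∂_{k+1}:

  H_0: rank C_0 − rank ∂_1 = 9 − 8 = 1, and the invariant factors of ∂_1 are all 1, so H_0 ≅ Z.
  H_1: rank ker ∂_1 − rank ∂_2 = (27 − 8) − 18 = 1, and ∂_2 has invariant factor 2 > 1, so H_1 ≅ Z × Z/2.
  H_2: rank ker ∂_2 − rank ∂_3 = (18 − 18) − 0 = 0, and there is no ∂_3, so H_2 ≅ 0.

As a check, the Euler characteristic is 9 − 27 + 18 = 0, which agrees with 1 − 1 + 0 = 0.
(K is a triangulation of the Klein bottle.)

H_0 = Z,  H_1 = Z × Z/2,  H_2 = 0.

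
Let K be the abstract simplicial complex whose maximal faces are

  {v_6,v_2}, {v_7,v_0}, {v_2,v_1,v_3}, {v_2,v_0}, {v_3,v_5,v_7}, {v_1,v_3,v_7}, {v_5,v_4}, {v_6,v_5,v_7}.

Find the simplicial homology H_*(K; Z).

Fix the vertex order v_0 < v_1 < v_2 < v_3 < v_4 < v_5 < v_6 < v_7 and write every simplex with vertices in increasing order. Then dim K = 2 and the simplices of K are:

  0-simplices (8): [v_0], [v_1], [v_2], [v_3], [v_4], [v_5], [v_6], [v_7]
  1-simplices (13): [v_0,v_2], [v_0,v_7], [v_1,v_2], [v_1,v_3], [v_1,v_7], [v_2,v_3], [v_2,v_6], [v_3,v_5], [v_3,v_7], [v_4,v_5], [v_5,v_6], [v_5,v_7], [v_6,v_7]
  2-simplices (4): [v_1,v_2,v_3], [v_1,v_3,v_7], [v_3,v_5,v_7], [v_5,v_6,v_7]

Hence C_0 ≅ Z^8, C_1 ≅ Z^13, C_2 ≅ Z^4.

∂_1: C_1 → C_0 maps an edge to its endpoints' difference, ∂[p,q] = q − p.
As a 8×13 matrix over Z this has rank 7, with invariant factors (1,1,1,1,1,1,1).

The boundary map ∂_2: C_2 → C_1 acts by ∂[p,q,r] = [q,r] − [p,r] + [p,q]. For instance
  ∂[v_1,v_2,v_3] = [v_2,v_3] − [v_1,v_3] + [v_1,v_2],
  ∂[v_3,v_5,v_7] = [v_5,v_7] − [v_3,v_7] + [v_3,v_5].
This gives a 13×4 integer matrix of rank 4; reducing to Smith normal form yields diagonal entries (1,1,1,1).

Reading off H_k = ker ∂_k / im ∂_{k+1}:

  H_0: rank C_0 − rank ∂_1 = 8 − 7 = 1, and the invariant factors of ∂_1 are all 1, so H_0 ≅ Z.
  H_1: rank ker ∂_1 − rank ∂_2 = (13 − 7) − 4 = 2, and the invariant factors of ∂_2 are all 1, so H_1 ≅ Z^2.
  H_2: rank ker ∂_2 − rank ∂_3 = (4 − 4) − 0 = 0, and there is no ∂_3, so H_2 ≅ 0.

H_0 = Z,  H_1 = Z^2,  H_2 = 0.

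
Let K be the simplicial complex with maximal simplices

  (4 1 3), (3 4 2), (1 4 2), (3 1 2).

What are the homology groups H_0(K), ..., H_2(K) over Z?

We work with the vertex ordering 1 < 2 < 3 < 4. The simplices of K, each written with vertices in increasing order, are:

  0-simplices (4): [1], [2], [3], [4]
  1-simplices (6): [1,2], [1,3], [1,4], [2,3], [2,4], [3,4]
  2-simplices (4): [1,2,3], [1,2,4], [1,3,4], [2,3,4]

giving chain groups C_0 ≅ Z^4, C_1 ≅ Z^6, C_2 ≅ Z^4.

The boundary map ∂_1: C_1 → C_0 maps an edge to its endpoints' difference, ∂[p,q] = q − p.
The resulting 4×6 matrix has rank 3, and its Smith normal form has invariant factors (1,1,1).

The boundary map ∂_2: C_2 → C_1 sends each 2-simplex [p,q,r] to [q,r] − [p,r] + [p,q]. For instance
  ∂[1,2,3] = [2,3] − [1,3] + [1,2],
  ∂[1,2,4] = [2,4] − [1,4] + [1,2].
The resulting 6×4 matrix has rank 3, and its Smith normal form has invariant factors (1,1,1).

From H_k ≅ ker(∂_k) / im(∂_{k+1}) we obtain:

  H_0: rank C_0 − rank ∂_1 = 4 − 3 = 1, and the invariant factors of ∂_1 are all 1, so H_0 ≅ Z.
  H_1: rank ker ∂_1 − rank ∂_2 = (6 − 3) − 3 = 0, and the invariant factors of ∂_2 are all 1, so H_1 ≅ 0.
  H_2: rank ker ∂_2 − rank ∂_3 = (4 − 3) − 0 = 1, and there is no ∂_3, so H_2 ≅ Z.

H_0 = Z,  H_1 = 0,  H_2 = Z.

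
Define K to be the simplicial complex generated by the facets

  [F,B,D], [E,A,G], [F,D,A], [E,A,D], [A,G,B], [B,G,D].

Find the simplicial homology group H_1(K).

Take the total order A < B < D < E < F < G on the vertex set. Then K (dimension 2) consists of the simplices:

  0-simplices (6): A, B, D, E, F, G
  1-simplices (12): AB, AD, AE, AF, AG, BD, BF, BG, DE, DF, DG, EG
  2-simplices (6): ABG, ADE, ADF, AEG, BDF, BDG

so the chain groups are C_0 ≅ Z^6, C_1 ≅ Z^12, C_2 ≅ Z^6.

The boundary map ∂_1: C_1 → C_0 sends each edge [p,q] (with p < q) to q − p.
As a 6×12 matrix over Z this has rank 5, with invariant factors (1,1,1,1,1).

Boundary ∂_2: C_2 → C_1 acts by ∂[p,q,r] = [q,r] − [p,r] + [p,q]. For instance
  ∂AEG = EG − AG + AE,
  ∂ADF = DF − AF + AD.
The resulting 12×6 matrix has rank 6, and its Smith normal form has invariant factors (1,1,1,1,1,1).

Computing H_k = (kernel of ∂_k) / (image of ∂_{k+1}):

  H_1: rank ker ∂_1 − rank ∂_2 = (12 − 5) − 6 = 1, and the invariant factors of ∂_2 are all 1, so H_1 ≅ Z.

H_1 ≅ Z.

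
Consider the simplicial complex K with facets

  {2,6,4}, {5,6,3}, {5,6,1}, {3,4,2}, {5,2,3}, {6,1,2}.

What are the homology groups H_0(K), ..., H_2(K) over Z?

H_0 = Z,  H_1 = Z,  H_2 = 0.

Take the total order 1 < 2 < 3 < 4 < 5 < 6 on the vertex set. Then K (dimension 2) consists of the simplices:

  0-simplices (6): [1], [2], [3], [4], [5], [6]
  1-simplices (12): [1,2], [1,5], [1,6], [2,3], [2,4], [2,5], [2,6], [3,4], [3,5], [3,6], [4,6], [5,6]
  2-simplices (6): [1,2,6], [1,5,6], [2,3,4], [2,3,5], [2,4,6], [3,5,6]

Hence C_0 ≅ Z^6, C_1 ≅ Z^12, C_2 ≅ Z^6.

The boundary map ∂_1: C_1 → C_0 sends each edge [p,q] (with p < q) to q − p.
This gives a 6×12 integer matrix of rank 5; reducing to Smith normal form yields diagonal entries (1,1,1,1,1).

Boundary ∂_2: C_2 → C_1 sends each 2-simplex [p,q,r] to [q,r] − [p,r] + [p,q]. For instance
  ∂[1,5,6] = [5,6] − [1,6] + [1,5],
  ∂[2,4,6] = [4,6] − [2,6] + [2,4].
This gives a 12×6 integer matrix of rank 6; reducing to Smith normal form yields diagonal entries (1,1,1,1,1,1).

Reading off H_k = ker ∂_k / im ∂_{k+1}:

  H_0: rank C_0 − rank ∂_1 = 6 − 5 = 1, and the invariant factors of ∂_1 are all 1, so H_0 ≅ Z.
  H_1: rank ker ∂_1 − rank ∂_2 = (12 − 5) − 6 = 1, and the invariant factors of ∂_2 are all 1, so H_1 ≅ Z.
  H_2: rank ker ∂_2 − rank ∂_3 = (6 − 6) − 0 = 0, and there is no ∂_3, so H_2 ≅ 0.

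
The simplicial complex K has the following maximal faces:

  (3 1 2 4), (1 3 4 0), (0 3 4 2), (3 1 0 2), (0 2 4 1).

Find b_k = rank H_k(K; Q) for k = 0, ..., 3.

b_0 = 1, b_1 = 0, b_2 = 0, b_3 = 1.

Order the vertices as 0 < 1 < 2 < 3 < 4. Listing each simplex with vertices in this order, K has dimension 3 with simplices:

  0-simplices (5): [0], [1], [2], [3], [4]
  1-simplices (10): [0,1], [0,2], [0,3], [0,4], [1,2], [1,3], [1,4], [2,3], [2,4], [3,4]
  2-simplices (10): [0,1,2], [0,1,3], [0,1,4], [0,2,3], [0,2,4], [0,3,4], [1,2,3], [1,2,4], [1,3,4], [2,3,4]
  3-simplices (5): [0,1,2,3], [0,1,2,4], [0,1,3,4], [0,2,3,4], [1,2,3,4]

so the chain groups are C_0 ≅ Z^5, C_1 ≅ Z^10, C_2 ≅ Z^10, C_3 ≅ Z^5.

Boundary ∂_1: C_1 → C_0 maps an edge to its endpoints' difference, ∂[p,q] = q − p.
The resulting 5×10 matrix has rank 4, and its Smith normal form has invariant factors (1,1,1,1).

The boundary map ∂_2: C_2 → C_1 maps a triangle to the signed sum of its edges. For instance
  ∂[2,3,4] = [3,4] − [2,4] + [2,3],
  ∂[0,1,4] = [1,4] − [0,4] + [0,1].
As a 10×10 matrix over Z this has rank 6, with invariant factors (1,1,1,1,1,1).

Boundary ∂_3: C_3 → C_2 sends each 3-simplex σ to the alternating sum Σ_i (−1)^i (σ with its i-th vertex removed). For instance
  ∂[0,1,3,4] = [1,3,4] − [0,3,4] + [0,1,4] − [0,1,3],
  ∂[0,1,2,3] = [1,2,3] − [0,2,3] + [0,1,3] − [0,1,2].
As a 10×5 matrix over Z this has rank 4, with invariant factors (1,1,1,1).

Now H_k = ker ∂_k / im ∂_{k+1}, so:

  H_0: rank C_0 − rank ∂_1 = 5 − 4 = 1, and the invariant factors of ∂_1 are all 1, so H_0 ≅ Z.
  H_1: rank ker ∂_1 − rank ∂_2 = (10 − 4) − 6 = 0, and the invariant factors of ∂_2 are all 1, so H_1 ≅ 0.
  H_2: rank ker ∂_2 − rank ∂_3 = (10 − 6) − 4 = 0, and the invariant factors of ∂_3 are all 1, so H_2 ≅ 0.
  H_3: rank ker ∂_3 − rank ∂_4 = (5 − 4) − 0 = 1, and there is no ∂_4, so H_3 ≅ Z.

As a check, the Euler characteristic is 5 − 10 + 10 − 5 = 0, which agrees with 1 − 0 + 0 − 1 = 0.

Hence the Betti numbers are b_0 = 1, b_1 = 0, b_2 = 0, b_3 = 1.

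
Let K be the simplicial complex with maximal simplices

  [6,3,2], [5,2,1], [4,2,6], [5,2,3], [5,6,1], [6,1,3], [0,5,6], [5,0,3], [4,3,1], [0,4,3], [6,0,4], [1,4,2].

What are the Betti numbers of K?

b_0 = 1, b_1 = 0, b_2 = 0.

K has 7 vertices, 18 edges, 12 triangles.
rank ∂_0 = 0, rank ∂_1 = 6 ⇒ b_0 = 7 − 0 − 6 = 1; all invariant factors of ∂_1 are 1 so no torsion. So H_0 = Z.
rank ∂_1 = 6, rank ∂_2 = 12 ⇒ b_1 = 18 − 6 − 12 = 0; ∂_2 has invariant factor(s) [2] giving torsion. So H_1 = Z/2Z.
rank ∂_2 = 12, rank ∂_3 = 0 ⇒ b_2 = 12 − 12 − 0 = 0. So H_2 = 0.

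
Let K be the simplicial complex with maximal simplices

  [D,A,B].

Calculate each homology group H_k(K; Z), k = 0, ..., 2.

Take the total order A < B < D on the vertex set. Then K (dimension 2) consists of the simplices:

  0-simplices (3): A, B, D
  1-simplices (3): AB, AD, BD
  2-simplices (1): ABD

giving chain groups C_0 ≅ Z^3, C_1 ≅ Z^3, C_2 ≅ Z^1.

The boundary map ∂_1: C_1 → C_0 sends each edge [p,q] (with p < q) to q − p.
As a 3×3 matrix over Z this has rank 2, with invariant factors (1,1).

∂_2: C_2 → C_1 maps a triangle to the signed sum of its edges. For instance
  ∂ABD = BD − AD + AB.
The resulting 3×1 matrix has rank 1, and its Smith normal form has invariant factors (1).

Reading off H_k = ker ∂_k / im ∂_{k+1}:

  H_0: rank C_0 − rank ∂_1 = 3 − 2 = 1, and the invariant factors of ∂_1 are all 1, so H_0 ≅ Z.
  H_1: rank ker ∂_1 − rank ∂_2 = (3 − 2) − 1 = 0, and the invariant factors of ∂_2 are all 1, so H_1 ≅ 0.
  H_2: rank ker ∂_2 − rank ∂_3 = (1 − 1) − 0 = 0, and there is no ∂_3, so H_2 ≅ 0.

As a check, the Euler characteristic is 3 − 3 + 1 = 1, which agrees with 1 − 0 + 0 = 1.

H_0 = Z,  H_1 = 0,  H_2 = 0.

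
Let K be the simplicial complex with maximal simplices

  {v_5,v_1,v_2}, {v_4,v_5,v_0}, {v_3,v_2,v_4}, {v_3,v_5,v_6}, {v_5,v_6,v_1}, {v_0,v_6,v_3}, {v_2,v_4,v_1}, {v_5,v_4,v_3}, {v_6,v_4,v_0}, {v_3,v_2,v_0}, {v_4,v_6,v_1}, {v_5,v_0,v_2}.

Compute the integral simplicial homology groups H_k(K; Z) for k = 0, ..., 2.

Order the vertices as v_0 < v_1 < v_2 < v_3 < v_4 < v_5 < v_6. Listing each simplex with vertices in this order, K has dimension 2 with simplices:

  0-simplices (7): [v_0], [v_1], [v_2], [v_3], [v_4], [v_5], [v_6]
  1-simplices (18): (18 of them)
  2-simplices (12): (12 of them)

giving chain groups C_0 ≅ Z^7, C_1 ≅ Z^18, C_2 ≅ Z^12.

The boundary map ∂_1: C_1 → C_0 is given by ∂[p,q] = [q] − [p].
The 7×18 boundary matrix has rank 6 and Smith normal form diag(1,1,1,1,1,1).

∂_2: C_2 → C_1 sends each 2-simplex [p,q,r] to [q,r] − [p,r] + [p,q]. For instance
  ∂[v_3,v_4,v_5] = [v_4,v_5] − [v_3,v_5] + [v_3,v_4],
  ∂[v_0,v_2,v_3] = [v_2,v_3] − [v_0,v_3] + [v_0,v_2].
This gives a 18×12 integer matrix of rank 12; reducing to Smith normal form yields diagonal entries (1,1,1,1,1,1,1,1,1,1,1,2).

Reading off H_k = ker ∂_k / im ∂_{k+1}:

  H_0: rank C_0 − rank ∂_1 = 7 − 6 = 1, and the invariant factors of ∂_1 are all 1, so H_0 ≅ Z.
  H_1: rank ker ∂_1 − rank ∂_2 = (18 − 6) − 12 = 0, and ∂_2 has invariant factor 2 > 1, so H_1 ≅ Z/2.
  H_2: rank ker ∂_2 − rank ∂_3 = (12 − 12) − 0 = 0, and there is no ∂_3, so H_2 ≅ 0.

H_0 ≅ Z,  H_1 ≅ Z/2,  H_2 = 0.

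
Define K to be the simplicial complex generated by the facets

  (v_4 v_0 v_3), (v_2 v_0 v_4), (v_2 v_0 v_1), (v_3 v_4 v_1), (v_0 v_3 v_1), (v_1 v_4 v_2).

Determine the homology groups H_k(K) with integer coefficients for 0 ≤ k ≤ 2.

Take the total order v_0 < v_1 < v_2 < v_3 < v_4 on the vertex set. Then K (dimension 2) consists of the simplices:

  0-simplices (5): [v_0], [v_1], [v_2], [v_3], [v_4]
  1-simplices (9): [v_0,v_1], [v_0,v_2], [v_0,v_3], [v_0,v_4], [v_1,v_2], [v_1,v_3], [v_1,v_4], [v_2,v_4], [v_3,v_4]
  2-simplices (6): [v_0,v_1,v_2], [v_0,v_1,v_3], [v_0,v_2,v_4], [v_0,v_3,v_4], [v_1,v_2,v_4], [v_1,v_3,v_4]

giving chain groups C_0 ≅ Z^5, C_1 ≅ Z^9, C_2 ≅ Z^6.

Boundary ∂_1: C_1 → C_0 maps an edge to its endpoints' difference, ∂[p,q] = q − p.
The 5×9 boundary matrix has rank 4 and Smith normal form diag(1,1,1,1).

∂_2: C_2 → C_1 acts by ∂[p,q,r] = [q,r] − [p,r] + [p,q]. For instance
  ∂[v_0,v_2,v_4] = [v_2,v_4] − [v_0,v_4] + [v_0,v_2],
  ∂[v_0,v_1,v_3] = [v_1,v_3] − [v_0,v_3] + [v_0,v_1].
The resulting 9×6 matrix has rank 5, and its Smith normal form has invariant factors (1,1,1,1,1).

Now H_k = ker ∂_k / im ∂_{k+1}, so:

  H_0: rank C_0 − rank ∂_1 = 5 − 4 = 1, and the invariant factors of ∂_1 are all 1, so H_0 = Z.
  H_1: rank ker ∂_1 − rank ∂_2 = (9 − 4) − 5 = 0, and the invariant factors of ∂_2 are all 1, so H_1 = 0.
  H_2: rank ker ∂_2 − rank ∂_3 = (6 − 5) − 0 = 1, and there is no ∂_3, so H_2 = Z.

As a check, the Euler characteristic is 5 − 9 + 6 = 2, which agrees with 1 − 0 + 1 = 2.

H_0 = Z,  H_1 = 0,  H_2 = Z.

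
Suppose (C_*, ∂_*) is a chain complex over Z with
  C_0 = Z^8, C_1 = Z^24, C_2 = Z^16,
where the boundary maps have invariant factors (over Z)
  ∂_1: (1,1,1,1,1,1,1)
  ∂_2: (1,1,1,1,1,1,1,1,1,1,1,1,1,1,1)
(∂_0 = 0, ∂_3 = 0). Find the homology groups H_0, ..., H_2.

H_0: b_0 = 8 − 0 − 7 = 1; torsion from ∂_1 factors > 1: none. So H_0 ≅ Z.
H_1: b_1 = 24 − 7 − 15 = 2; torsion from ∂_2 factors > 1: none. So H_1 ≅ Z^2.
H_2: b_2 = 16 − 15 − 0 = 1; torsion from ∂_3 factors > 1: none. So H_2 ≅ Z.

H_0 ≅ Z,  H_1 ≅ Z^2,  H_2 ≅ Z.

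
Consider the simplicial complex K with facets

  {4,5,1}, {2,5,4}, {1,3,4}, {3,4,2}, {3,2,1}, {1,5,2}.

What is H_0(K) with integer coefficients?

H_0 = Z.

We work with the vertex ordering 1 < 2 < 3 < 4 < 5. The simplices of K, each written with vertices in increasing order, are:

  0-simplices (5): [1], [2], [3], [4], [5]
  1-simplices (9): [1,2], [1,3], [1,4], [1,5], [2,3], [2,4], [2,5], [3,4], [4,5]
  2-simplices (6): [1,2,3], [1,2,5], [1,3,4], [1,4,5], [2,3,4], [2,4,5]

Hence C_0 ≅ Z^5, C_1 ≅ Z^9, C_2 ≅ Z^6.

Boundary ∂_1: C_1 → C_0 maps an edge to its endpoints' difference, ∂[p,q] = q − p. For instance
  ∂[4,5] = [5] − [4].
As a 5×9 matrix over Z this has rank 4, with invariant factors (1,1,1,1).

Boundary ∂_2: C_2 → C_1 sends each 2-simplex [p,q,r] to [q,r] − [p,r] + [p,q]. For instance
  ∂[1,2,5] = [2,5] − [1,5] + [1,2],
  ∂[2,4,5] = [4,5] − [2,5] + [2,4].
As a 9×6 matrix over Z this has rank 5, with invariant factors (1,1,1,1,1).

Now H_k = ker ∂_k / im ∂_{k+1}, so:

  H_0: rank C_0 − rank ∂_1 = 5 − 4 = 1, and the invariant factors of ∂_1 are all 1, so H_0 ≅ Z.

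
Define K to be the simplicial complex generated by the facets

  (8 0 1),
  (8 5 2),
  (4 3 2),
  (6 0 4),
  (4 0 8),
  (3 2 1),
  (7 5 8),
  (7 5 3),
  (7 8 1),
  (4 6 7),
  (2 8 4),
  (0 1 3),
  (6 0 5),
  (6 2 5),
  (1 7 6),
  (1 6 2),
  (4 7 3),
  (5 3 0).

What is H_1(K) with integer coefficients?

Order the vertices as 0 < 1 < 2 < 3 < 4 < 5 < 6 < 7 < 8. Listing each simplex with vertices in this order, K has dimension 2 with simplices:

  0-simplices (9): [0], [1], [2], [3], [4], [5], [6], [7], [8]
  1-simplices (27): (27 of them)
  2-simplices (18): [0,1,3], [0,1,8], [0,3,5], [0,4,6], [0,4,8], [0,5,6], [1,2,3], [1,2,6], [1,6,7], [1,7,8], [2,3,4], [2,4,8], [2,5,6], [2,5,8], [3,4,7], [3,5,7], [4,6,7], [5,7,8]

so the chain groups are C_0 ≅ Z^9, C_1 ≅ Z^27, C_2 ≅ Z^18.

Boundary ∂_1: C_1 → C_0 maps an edge to its endpoints' difference, ∂[p,q] = q − p. For instance
  ∂[2,8] = [8] − [2].
The resulting 9×27 matrix has rank 8, and its Smith normal form has invariant factors (1,1,1,1,1,1,1,1).

Boundary ∂_2: C_2 → C_1 acts by ∂[p,q,r] = [q,r] − [p,r] + [p,q]. For instance
  ∂[1,6,7] = [6,7] − [1,7] + [1,6],
  ∂[0,3,5] = [3,5] − [0,5] + [0,3].
The 27×18 boundary matrix has rank 17 and Smith normal form diag(1,1,1,1,1,1,1,1,1,1,1,1,1,1,1,1,1).

From H_k ≅ ker(∂_k) / im(∂_{k+1}) we obtain:

  H_1: rank ker ∂_1 − rank ∂_2 = (27 − 8) − 17 = 2, and the invariant factors of ∂_2 are all 1, so H_1 = Z^2.

H_1 ≅ Z^2.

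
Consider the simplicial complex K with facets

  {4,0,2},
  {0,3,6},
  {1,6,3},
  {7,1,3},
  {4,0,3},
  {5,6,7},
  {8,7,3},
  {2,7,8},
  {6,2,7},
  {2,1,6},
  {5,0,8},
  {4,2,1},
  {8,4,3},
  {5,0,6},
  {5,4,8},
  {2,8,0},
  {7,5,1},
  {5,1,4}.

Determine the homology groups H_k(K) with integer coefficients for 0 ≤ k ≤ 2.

Fix the vertex order 0 < 1 < 2 < 3 < 4 < 5 < 6 < 7 < 8 and write every simplex with vertices in increasing order. Then dim K = 2 and the simplices of K are:

  0-simplices (9): [0], [1], [2], [3], [4], [5], [6], [7], [8]
  1-simplices (27): (27 of them)
  2-simplices (18): [0,2,4], [0,2,8], [0,3,4], [0,3,6], [0,5,6], [0,5,8], [1,2,4], [1,2,6], [1,3,6], [1,3,7], [1,4,5], [1,5,7], [2,6,7], [2,7,8], [3,4,8], [3,7,8], [4,5,8], [5,6,7]

Hence C_0 ≅ Z^9, C_1 ≅ Z^27, C_2 ≅ Z^18.

∂_1: C_1 → C_0 maps an edge to its endpoints' difference, ∂[p,q] = q − p.
As a 9×27 matrix over Z this has rank 8, with invariant factors (1,1,1,1,1,1,1,1).

Boundary ∂_2: C_2 → C_1 maps a triangle to the signed sum of its edges. For instance
  ∂[1,2,6] = [2,6] − [1,6] + [1,2],
  ∂[0,5,8] = [5,8] − [0,8] + [0,5].
This gives a 27×18 integer matrix of rank 18; reducing to Smith normal form yields diagonal entries (1,1,1,1,1,1,1,1,1,1,1,1,1,1,1,1,1,2).

Reading off H_k = ker ∂_k / im ∂_{k+1}:

  H_0: rank C_0 − rank ∂_1 = 9 − 8 = 1, and the invariant factors of ∂_1 are all 1, so H_0 = Z.
  H_1: rank ker ∂_1 − rank ∂_2 = (27 − 8) − 18 = 1, and ∂_2 has invariant factor 2 > 1, so H_1 = Z ⊕ Z/2.
  H_2: rank ker ∂_2 − rank ∂_3 = (18 − 18) − 0 = 0, and there is no ∂_3, so H_2 = 0.

H_0 = Z,  H_1 = Z ⊕ Z/2,  H_2 = 0.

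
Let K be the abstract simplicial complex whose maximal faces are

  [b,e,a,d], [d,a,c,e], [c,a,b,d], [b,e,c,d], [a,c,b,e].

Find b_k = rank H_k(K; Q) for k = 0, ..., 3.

Order the vertices as a < b < c < d < e. Listing each simplex with vertices in this order, K has dimension 3 with simplices:

  0-simplices (5): a, b, c, d, e
  1-simplices (10): ab, ac, ad, ae, bc, bd, be, cd, ce, de
  2-simplices (10): abc, abd, abe, acd, ace, ade, bcd, bce, bde, cde
  3-simplices (5): abcd, abce, abde, acde, bcde

so the chain groups are C_0 ≅ Z^5, C_1 ≅ Z^10, C_2 ≅ Z^10, C_3 ≅ Z^5.

The boundary map ∂_1: C_1 → C_0 maps an edge to its endpoints' difference, ∂[p,q] = q − p. For instance
  ∂ab = b − a.
This gives a 5×10 integer matrix of rank 4; reducing to Smith normal form yields diagonal entries (1,1,1,1).

The boundary map ∂_2: C_2 → C_1 acts by ∂[p,q,r] = [q,r] − [p,r] + [p,q]. For instance
  ∂abc = bc − ac + ab,
  ∂ace = ce − ae + ac.
The resulting 10×10 matrix has rank 6, and its Smith normal form has invariant factors (1,1,1,1,1,1).

Boundary ∂_3: C_3 → C_2 sends each 3-simplex σ to the alternating sum Σ_i (−1)^i (σ with its i-th vertex removed). For instance
  ∂abcd = bcd − acd + abd − abc,
  ∂abce = bce − ace + abe − abc.
The resulting 10×5 matrix has rank 4, and its Smith normal form has invariant factors (1,1,1,1).

Now H_k = ker ∂_k / im ∂_{k+1}, so:

  H_0: rank C_0 − rank ∂_1 = 5 − 4 = 1, and the invariant factors of ∂_1 are all 1, so H_0 = Z.
  H_1: rank ker ∂_1 − rank ∂_2 = (10 − 4) − 6 = 0, and the invariant factors of ∂_2 are all 1, so H_1 = 0.
  H_2: rank ker ∂_2 − rank ∂_3 = (10 − 6) − 4 = 0, and the invariant factors of ∂_3 are all 1, so H_2 = 0.
  H_3: rank ker ∂_3 − rank ∂_4 = (5 − 4) − 0 = 1, and there is no ∂_4, so H_3 = Z.

As a check, the Euler characteristic is 5 − 10 + 10 − 5 = 0, which agrees with 1 − 0 + 0 − 1 = 0.

Hence the Betti numbers are b_0 = 1, b_1 = 0, b_2 = 0, b_3 = 1.

b_0 = 1, b_1 = 0, b_2 = 0, b_3 = 1.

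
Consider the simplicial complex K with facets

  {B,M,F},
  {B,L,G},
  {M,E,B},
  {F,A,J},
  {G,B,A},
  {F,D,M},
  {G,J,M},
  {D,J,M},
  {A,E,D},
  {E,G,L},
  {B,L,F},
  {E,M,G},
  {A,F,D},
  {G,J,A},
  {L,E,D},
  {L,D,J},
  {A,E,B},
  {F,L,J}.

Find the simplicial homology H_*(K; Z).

H_0 ≅ Z,  H_1 ≅ Z ⊕ Z/2,  H_2 = 0.

Take the total order A < B < D < E < F < G < J < L < M on the vertex set. Then K (dimension 2) consists of the simplices:

  0-simplices (9): A, B, D, E, F, G, J, L, M
  1-simplices (27): AB, AD, AE, AF, AG, AJ, BE, BF, BG, BL, BM, DE, DF, DJ, DL, DM, EG, EL, EM, FJ, FL, FM, GJ, GL, GM, JL, JM
  2-simplices (18): ABE, ABG, ADE, ADF, AFJ, AGJ, BEM, BFL, BFM, BGL, DEL, DFM, DJL, DJM, EGL, EGM, FJL, GJM

so the chain groups are C_0 ≅ Z^9, C_1 ≅ Z^27, C_2 ≅ Z^18.

The boundary map ∂_1: C_1 → C_0 maps an edge to its endpoints' difference, ∂[p,q] = q − p. For instance
  ∂EL = L − E.
As a 9×27 matrix over Z this has rank 8, with invariant factors (1,1,1,1,1,1,1,1).

Boundary ∂_2: C_2 → C_1 sends each 2-simplex [p,q,r] to [q,r] − [p,r] + [p,q]. For instance
  ∂AGJ = GJ − AJ + AG,
  ∂DEL = EL − DL + DE.
The 27×18 boundary matrix has rank 18 and Smith normal form diag(1,1,1,1,1,1,1,1,1,1,1,1,1,1,1,1,1,2).

Reading off H_k = ker ∂_k / im ∂_{k+1}:

  H_0: rank C_0 − rank ∂_1 = 9 − 8 = 1, and the invariant factors of ∂_1 are all 1, so H_0 = Z.
  H_1: rank ker ∂_1 − rank ∂_2 = (27 − 8) − 18 = 1, and ∂_2 has invariant factor 2 > 1, so H_1 = Z ⊕ Z/2.
  H_2: rank ker ∂_2 − rank ∂_3 = (18 − 18) − 0 = 0, and there is no ∂_3, so H_2 = 0.

As a check, the Euler characteristic is 9 − 27 + 18 = 0, which agrees with 1 − 1 + 0 = 0.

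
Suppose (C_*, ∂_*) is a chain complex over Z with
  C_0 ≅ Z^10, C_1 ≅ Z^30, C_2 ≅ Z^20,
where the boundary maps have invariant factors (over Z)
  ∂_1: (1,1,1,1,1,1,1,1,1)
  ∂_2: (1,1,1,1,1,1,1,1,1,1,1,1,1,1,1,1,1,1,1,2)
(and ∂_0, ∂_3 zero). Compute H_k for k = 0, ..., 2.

H_0 = Z,  H_1 = Z ⊕ Z/2,  H_2 = 0.

H_0: b_0 = 10 − 0 − 9 = 1; torsion from ∂_1 factors > 1: none. So H_0 = Z.
H_1: b_1 = 30 − 9 − 20 = 1; torsion from ∂_2 factors > 1: [2]. So H_1 = Z ⊕ Z/2.
H_2: b_2 = 20 − 20 − 0 = 0; torsion from ∂_3 factors > 1: none. So H_2 = 0.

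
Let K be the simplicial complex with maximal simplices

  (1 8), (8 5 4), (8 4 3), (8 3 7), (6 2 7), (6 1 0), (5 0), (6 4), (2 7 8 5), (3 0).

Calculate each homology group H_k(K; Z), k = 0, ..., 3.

Order the vertices as 0 < 1 < 2 < 3 < 4 < 5 < 6 < 7 < 8. Listing each simplex with vertices in this order, K has dimension 3 with simplices:

  0-simplices (9): [0], [1], [2], [3], [4], [5], [6], [7], [8]
  1-simplices (20): [0,1], [0,3], [0,5], [0,6], [1,6], [1,8], [2,5], [2,6], [2,7], [2,8], [3,4], [3,7], [3,8], [4,5], [4,6], [4,8], [5,7], [5,8], [6,7], [7,8]
  2-simplices (9): [0,1,6], [2,5,7], [2,5,8], [2,6,7], [2,7,8], [3,4,8], [3,7,8], [4,5,8], [5,7,8]
  3-simplices (1): [2,5,7,8]

Hence C_0 ≅ Z^9, C_1 ≅ Z^20, C_2 ≅ Z^9, C_3 ≅ Z^1.

The boundary map ∂_1: C_1 → C_0 maps an edge to its endpoints' difference, ∂[p,q] = q − p. For instance
  ∂[7,8] = [8] − [7].
The resulting 9×20 matrix has rank 8, and its Smith normal form has invariant factors (1,1,1,1,1,1,1,1).

Boundary ∂_2: C_2 → C_1 acts by ∂[p,q,r] = [q,r] − [p,r] + [p,q]. For instance
  ∂[2,5,7] = [5,7] − [2,7] + [2,5],
  ∂[3,4,8] = [4,8] − [3,8] + [3,4].
The 20×9 boundary matrix has rank 8 and Smith normal form diag(1,1,1,1,1,1,1,1).

∂_3: C_3 → C_2 sends each 3-simplex σ to the alternating sum Σ_i (−1)^i (σ with its i-th vertex removed). For instance
  ∂[2,5,7,8] = [5,7,8] − [2,7,8] + [2,5,8] − [2,5,7].
As a 9×1 matrix over Z this has rank 1, with invariant factors (1).

Computing H_k = (kernel of ∂_k) / (image of ∂_{k+1}):

  H_0: rank C_0 − rank ∂_1 = 9 − 8 = 1, and the invariant factors of ∂_1 are all 1, so H_0 = Z.
  H_1: rank ker ∂_1 − rank ∂_2 = (20 − 8) − 8 = 4, and the invariant factors of ∂_2 are all 1, so H_1 = Z^4.
  H_2: rank ker ∂_2 − rank ∂_3 = (9 − 8) − 1 = 0, and the invariant factors of ∂_3 are all 1, so H_2 = 0.
  H_3: rank ker ∂_3 − rank ∂_4 = (1 − 1) − 0 = 0, and there is no ∂_4, so H_3 = 0.

As a check, the Euler characteristic is 9 − 20 + 9 − 1 = -3, which agrees with 1 − 4 + 0 − 0 = -3.

H_0 = Z,  H_1 = Z^4,  H_2 = 0,  H_3 = 0.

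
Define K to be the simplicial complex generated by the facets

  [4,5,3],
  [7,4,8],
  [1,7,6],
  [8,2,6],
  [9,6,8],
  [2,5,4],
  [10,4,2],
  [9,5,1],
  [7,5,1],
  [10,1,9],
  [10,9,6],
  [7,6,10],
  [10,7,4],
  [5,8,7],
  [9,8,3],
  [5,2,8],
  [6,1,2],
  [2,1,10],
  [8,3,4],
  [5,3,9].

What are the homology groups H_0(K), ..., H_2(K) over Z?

Take the total order 1 < 2 < 3 < 4 < 5 < 6 < 7 < 8 < 9 < 10 on the vertex set. Then K (dimension 2) consists of the simplices:

  0-simplices (10): [1], [2], [3], [4], [5], [6], [7], [8], [9], [10]
  1-simplices (30): (30 of them)
  2-simplices (20): (20 of them)

giving chain groups C_0 ≅ Z^10, C_1 ≅ Z^30, C_2 ≅ Z^20.

∂_1: C_1 → C_0 is given by ∂[p,q] = [q] − [p].
The 10×30 boundary matrix has rank 9 and Smith normal form diag(1,1,1,1,1,1,1,1,1).

The boundary map ∂_2: C_2 → C_1 acts by ∂[p,q,r] = [q,r] − [p,r] + [p,q]. For instance
  ∂[1,2,6] = [2,6] − [1,6] + [1,2],
  ∂[4,7,10] = [7,10] − [4,10] + [4,7].
The 30×20 boundary matrix has rank 20 and Smith normal form diag(1,1,1,1,1,1,1,1,1,1,1,1,1,1,1,1,1,1,1,2).

Reading off H_k = ker ∂_k / im ∂_{k+1}:

  H_0: rank C_0 − rank ∂_1 = 10 − 9 = 1, and the invariant factors of ∂_1 are all 1, so H_0 = Z.
  H_1: rank ker ∂_1 − rank ∂_2 = (30 − 9) − 20 = 1, and ∂_2 has invariant factor 2 > 1, so H_1 = Z ⊕ Z/2Z.
  H_2: rank ker ∂_2 − rank ∂_3 = (20 − 20) − 0 = 0, and there is no ∂_3, so H_2 = 0.

H_0 ≅ Z,  H_1 ≅ Z ⊕ Z/2Z,  H_2 = 0.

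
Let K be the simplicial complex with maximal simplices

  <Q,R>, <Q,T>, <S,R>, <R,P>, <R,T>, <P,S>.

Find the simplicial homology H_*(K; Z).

Fix the vertex order P < Q < R < S < T and write every simplex with vertices in increasing order. Then dim K = 1 and the simplices of K are:

  0-simplices (5): P, Q, R, S, T
  1-simplices (6): PR, PS, QR, QT, RS, RT

so the chain groups are C_0 ≅ Z^5, C_1 ≅ Z^6.

The boundary map ∂_1: C_1 → C_0 sends each edge [p,q] (with p < q) to q − p. For instance
  ∂RS = S − R.
The 5×6 boundary matrix has rank 4 and Smith normal form diag(1,1,1,1).

Now H_k = ker ∂_k / im ∂_{k+1}, so:

  H_0: rank C_0 − rank ∂_1 = 5 − 4 = 1, and the invariant factors of ∂_1 are all 1, so H_0 = Z.
  H_1: rank ker ∂_1 − rank ∂_2 = (6 − 4) − 0 = 2, and there is no ∂_2, so H_1 = Z^2.

(K is a triangulation of a wedge of 2 circles.)

H_0 ≅ Z,  H_1 ≅ Z^2.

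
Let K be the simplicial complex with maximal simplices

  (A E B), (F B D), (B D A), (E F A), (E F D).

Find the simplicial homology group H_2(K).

K has 5 vertices, 10 edges, 5 triangles.
rank ∂_2 = 5, rank ∂_3 = 0 ⇒ b_2 = 5 − 5 − 0 = 0. So H_2 = 0.

H_2 = 0.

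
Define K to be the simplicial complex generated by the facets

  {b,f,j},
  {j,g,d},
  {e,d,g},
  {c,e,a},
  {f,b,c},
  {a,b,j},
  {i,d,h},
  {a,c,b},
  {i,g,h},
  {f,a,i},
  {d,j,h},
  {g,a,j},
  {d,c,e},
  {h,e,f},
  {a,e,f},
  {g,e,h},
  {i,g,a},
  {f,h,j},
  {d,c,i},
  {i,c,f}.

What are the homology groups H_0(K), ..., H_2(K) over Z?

H_0 = Z,  H_1 = Z ⊕ Z/2,  H_2 = 0.

Take the total order a < b < c < d < e < f < g < h < i < j on the vertex set. Then K (dimension 2) consists of the simplices:

  0-simplices (10): a, b, c, d, e, f, g, h, i, j
  1-simplices (30): ab, ac, ae, af, ag, ai, aj, bc, bf, bj, cd, ce, cf, ci, de, dg, dh, di, dj, ef, eg, eh, fh, fi, fj, gh, gi, gj, hi, hj
  2-simplices (20): abc, abj, ace, aef, afi, agi, agj, bcf, bfj, cde, cdi, cfi, deg, dgj, dhi, dhj, efh, egh, fhj, ghi

Hence C_0 ≅ Z^10, C_1 ≅ Z^30, C_2 ≅ Z^20.

Boundary ∂_1: C_1 → C_0 sends each edge [p,q] (with p < q) to q − p. For instance
  ∂ef = f − e.
The 10×30 boundary matrix has rank 9 and Smith normal form diag(1,1,1,1,1,1,1,1,1).

∂_2: C_2 → C_1 acts by ∂[p,q,r] = [q,r] − [p,r] + [p,q]. For instance
  ∂bcf = cf − bf + bc,
  ∂aef = ef − af + ae.
The resulting 30×20 matrix has rank 20, and its Smith normal form has invariant factors (1,1,1,1,1,1,1,1,1,1,1,1,1,1,1,1,1,1,1,2).

Reading off H_k = ker ∂_k / im ∂_{k+1}:

  H_0: rank C_0 − rank ∂_1 = 10 − 9 = 1, and the invariant factors of ∂_1 are all 1, so H_0 = Z.
  H_1: rank ker ∂_1 − rank ∂_2 = (30 − 9) − 20 = 1, and ∂_2 has invariant factor 2 > 1, so H_1 = Z ⊕ Z/2.
  H_2: rank ker ∂_2 − rank ∂_3 = (20 − 20) − 0 = 0, and there is no ∂_3, so H_2 = 0.

(K is a triangulation of the Klein bottle.)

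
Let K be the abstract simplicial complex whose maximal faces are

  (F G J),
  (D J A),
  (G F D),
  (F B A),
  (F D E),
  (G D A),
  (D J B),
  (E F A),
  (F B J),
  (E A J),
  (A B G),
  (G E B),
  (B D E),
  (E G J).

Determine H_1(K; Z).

H_1 ≅ Z^2.

Fix the vertex order A < B < D < E < F < G < J and write every simplex with vertices in increasing order. Then dim K = 2 and the simplices of K are:

  0-simplices (7): A, B, D, E, F, G, J
  1-simplices (21): AB, AD, AE, AF, AG, AJ, BD, BE, BF, BG, BJ, DE, DF, DG, DJ, EF, EG, EJ, FG, FJ, GJ
  2-simplices (14): ABF, ABG, ADG, ADJ, AEF, AEJ, BDE, BDJ, BEG, BFJ, DEF, DFG, EGJ, FGJ

so the chain groups are C_0 ≅ Z^7, C_1 ≅ Z^21, C_2 ≅ Z^14.

The boundary map ∂_1: C_1 → C_0 maps an edge to its endpoints' difference, ∂[p,q] = q − p.
The resulting 7×21 matrix has rank 6, and its Smith normal form has invariant factors (1,1,1,1,1,1).

Boundary ∂_2: C_2 → C_1 sends each 2-simplex [p,q,r] to [q,r] − [p,r] + [p,q]. For instance
  ∂ADJ = DJ − AJ + AD,
  ∂ADG = DG − AG + AD.
The resulting 21×14 matrix has rank 13, and its Smith normal form has invariant factors (1,1,1,1,1,1,1,1,1,1,1,1,1).

Reading off H_k = ker ∂_k / im ∂_{k+1}:

  H_1: rank ker ∂_1 − rank ∂_2 = (21 − 6) − 13 = 2, and the invariant factors of ∂_2 are all 1, so H_1 = Z^2.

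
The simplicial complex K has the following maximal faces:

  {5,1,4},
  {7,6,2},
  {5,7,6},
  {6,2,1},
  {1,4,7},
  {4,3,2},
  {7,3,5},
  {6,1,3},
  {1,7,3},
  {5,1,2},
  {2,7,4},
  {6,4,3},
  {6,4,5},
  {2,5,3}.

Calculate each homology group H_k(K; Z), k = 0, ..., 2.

H_0 ≅ Z,  H_1 ≅ Z^2,  H_2 ≅ Z.

Take the total order 1 < 2 < 3 < 4 < 5 < 6 < 7 on the vertex set. Then K (dimension 2) consists of the simplices:

  0-simplices (7): [1], [2], [3], [4], [5], [6], [7]
  1-simplices (21): [1,2], [1,3], [1,4], [1,5], [1,6], [1,7], [2,3], [2,4], [2,5], [2,6], [2,7], [3,4], [3,5], [3,6], [3,7], [4,5], [4,6], [4,7], [5,6], [5,7], [6,7]
  2-simplices (14): [1,2,5], [1,2,6], [1,3,6], [1,3,7], [1,4,5], [1,4,7], [2,3,4], [2,3,5], [2,4,7], [2,6,7], [3,4,6], [3,5,7], [4,5,6], [5,6,7]

so the chain groups are C_0 ≅ Z^7, C_1 ≅ Z^21, C_2 ≅ Z^14.

Boundary ∂_1: C_1 → C_0 maps an edge to its endpoints' difference, ∂[p,q] = q − p. For instance
  ∂[4,6] = [6] − [4].
The 7×21 boundary matrix has rank 6 and Smith normal form diag(1,1,1,1,1,1).

Boundary ∂_2: C_2 → C_1 maps a triangle to the signed sum of its edges. For instance
  ∂[4,5,6] = [5,6] − [4,6] + [4,5],
  ∂[2,3,4] = [3,4] − [2,4] + [2,3].
The 21×14 boundary matrix has rank 13 and Smith normal form diag(1,1,1,1,1,1,1,1,1,1,1,1,1).

Reading off H_k = ker ∂_k / im ∂_{k+1}:

  H_0: rank C_0 − rank ∂_1 = 7 − 6 = 1, and the invariant factors of ∂_1 are all 1, so H_0 ≅ Z.
  H_1: rank ker ∂_1 − rank ∂_2 = (21 − 6) − 13 = 2, and the invariant factors of ∂_2 are all 1, so H_1 ≅ Z^2.
  H_2: rank ker ∂_2 − rank ∂_3 = (14 − 13) − 0 = 1, and there is no ∂_3, so H_2 ≅ Z.

As a check, the Euler characteristic is 7 − 21 + 14 = 0, which agrees with 1 − 2 + 1 = 0.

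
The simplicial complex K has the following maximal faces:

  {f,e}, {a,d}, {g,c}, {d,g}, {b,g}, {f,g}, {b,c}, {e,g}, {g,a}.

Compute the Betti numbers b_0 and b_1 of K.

Fix the vertex order a < b < c < d < e < f < g and write every simplex with vertices in increasing order. Then dim K = 1 and the simplices of K are:

  0-simplices (7): a, b, c, d, e, f, g
  1-simplices (9): ad, ag, bc, bg, cg, dg, ef, eg, fg

giving chain groups C_0 ≅ Z^7, C_1 ≅ Z^9.

The boundary map ∂_1: C_1 → C_0 is given by ∂[p,q] = [q] − [p]. For instance
  ∂ef = f − e.
As a 7×9 matrix over Z this has rank 6, with invariant factors (1,1,1,1,1,1).

Reading off H_k = ker ∂_k / im ∂_{k+1}:

  H_0: rank C_0 − rank ∂_1 = 7 − 6 = 1, and the invariant factors of ∂_1 are all 1, so H_0 ≅ Z.
  H_1: rank ker ∂_1 − rank ∂_2 = (9 − 6) − 0 = 3, and there is no ∂_2, so H_1 ≅ Z^3.

(K is a triangulation of a wedge of 3 circles.)

Hence the Betti numbers are b_0 = 1, b_1 = 3.

b_0 = 1, b_1 = 3.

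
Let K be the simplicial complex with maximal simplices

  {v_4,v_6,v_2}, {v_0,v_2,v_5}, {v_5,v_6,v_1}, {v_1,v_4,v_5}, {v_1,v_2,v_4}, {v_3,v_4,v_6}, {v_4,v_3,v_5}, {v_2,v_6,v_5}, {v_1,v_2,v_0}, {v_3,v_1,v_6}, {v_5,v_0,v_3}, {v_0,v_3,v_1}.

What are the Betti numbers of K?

b_0 = 1, b_1 = 0, b_2 = 0.

We work with the vertex ordering v_0 < v_1 < v_2 < v_3 < v_4 < v_5 < v_6. The simplices of K, each written with vertices in increasing order, are:

  0-simplices (7): [v_0], [v_1], [v_2], [v_3], [v_4], [v_5], [v_6]
  1-simplices (18): (18 of them)
  2-simplices (12): (12 of them)

giving chain groups C_0 ≅ Z^7, C_1 ≅ Z^18, C_2 ≅ Z^12.

Boundary ∂_1: C_1 → C_0 is given by ∂[p,q] = [q] − [p]. For instance
  ∂[v_3,v_6] = [v_6] − [v_3].
As a 7×18 matrix over Z this has rank 6, with invariant factors (1,1,1,1,1,1).

Boundary ∂_2: C_2 → C_1 acts by ∂[p,q,r] = [q,r] − [p,r] + [p,q]. For instance
  ∂[v_0,v_1,v_3] = [v_1,v_3] − [v_0,v_3] + [v_0,v_1],
  ∂[v_1,v_4,v_5] = [v_4,v_5] − [v_1,v_5] + [v_1,v_4].
As a 18×12 matrix over Z this has rank 12, with invariant factors (1,1,1,1,1,1,1,1,1,1,1,2).

Reading off H_k = ker ∂_k / im ∂_{k+1}:

  H_0: rank C_0 − rank ∂_1 = 7 − 6 = 1, and the invariant factors of ∂_1 are all 1, so H_0 ≅ Z.
  H_1: rank ker ∂_1 − rank ∂_2 = (18 − 6) − 12 = 0, and ∂_2 has invariant factor 2 > 1, so H_1 ≅ Z/2.
  H_2: rank ker ∂_2 − rank ∂_3 = (12 − 12) − 0 = 0, and there is no ∂_3, so H_2 ≅ 0.

Hence the Betti numbers are b_0 = 1, b_1 = 0, b_2 = 0.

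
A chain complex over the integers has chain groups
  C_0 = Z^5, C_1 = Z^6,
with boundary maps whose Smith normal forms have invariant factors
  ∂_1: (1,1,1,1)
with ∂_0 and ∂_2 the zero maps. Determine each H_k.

H_0 ≅ Z,  H_1 ≅ Z^2.

H_0: b_0 = 5 − 0 − 4 = 1; torsion from ∂_1 factors > 1: none. So H_0 ≅ Z.
H_1: b_1 = 6 − 4 − 0 = 2; torsion from ∂_2 factors > 1: none. So H_1 ≅ Z^2.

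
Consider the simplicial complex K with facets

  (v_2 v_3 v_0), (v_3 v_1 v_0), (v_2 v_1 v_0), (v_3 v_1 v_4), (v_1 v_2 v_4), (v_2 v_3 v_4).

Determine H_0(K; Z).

H_0 = Z.

Fix the vertex order v_0 < v_1 < v_2 < v_3 < v_4 and write every simplex with vertices in increasing order. Then dim K = 2 and the simplices of K are:

  0-simplices (5): [v_0], [v_1], [v_2], [v_3], [v_4]
  1-simplices (9): [v_0,v_1], [v_0,v_2], [v_0,v_3], [v_1,v_2], [v_1,v_3], [v_1,v_4], [v_2,v_3], [v_2,v_4], [v_3,v_4]
  2-simplices (6): [v_0,v_1,v_2], [v_0,v_1,v_3], [v_0,v_2,v_3], [v_1,v_2,v_4], [v_1,v_3,v_4], [v_2,v_3,v_4]

so the chain groups are C_0 ≅ Z^5, C_1 ≅ Z^9, C_2 ≅ Z^6.

Boundary ∂_1: C_1 → C_0 sends each edge [p,q] (with p < q) to q − p.
This gives a 5×9 integer matrix of rank 4; reducing to Smith normal form yields diagonal entries (1,1,1,1).

Boundary ∂_2: C_2 → C_1 sends each 2-simplex [p,q,r] to [q,r] − [p,r] + [p,q]. For instance
  ∂[v_2,v_3,v_4] = [v_3,v_4] − [v_2,v_4] + [v_2,v_3],
  ∂[v_1,v_3,v_4] = [v_3,v_4] − [v_1,v_4] + [v_1,v_3].
As a 9×6 matrix over Z this has rank 5, with invariant factors (1,1,1,1,1).

Computing H_k = (kernel of ∂_k) / (image of ∂_{k+1}):

  H_0: rank C_0 − rank ∂_1 = 5 − 4 = 1, and the invariant factors of ∂_1 are all 1, so H_0 ≅ Z.

(K is a triangulation of the 2-sphere S^2.)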